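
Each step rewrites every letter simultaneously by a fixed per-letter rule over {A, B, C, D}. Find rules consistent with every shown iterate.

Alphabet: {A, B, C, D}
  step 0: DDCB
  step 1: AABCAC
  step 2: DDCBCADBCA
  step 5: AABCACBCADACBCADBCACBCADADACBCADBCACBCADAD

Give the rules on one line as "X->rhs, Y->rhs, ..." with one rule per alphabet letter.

A->D, B->C, C->BCA, D->A

  step 1 ⇒ step 2: AABCAC ⇒ D·D·C·BCA·D·BCA
    A ↦ D
    B ↦ C
    C ↦ BCA
  step 0 ⇒ step 1: DDCB ⇒ A·A·BCA·C
    D ↦ A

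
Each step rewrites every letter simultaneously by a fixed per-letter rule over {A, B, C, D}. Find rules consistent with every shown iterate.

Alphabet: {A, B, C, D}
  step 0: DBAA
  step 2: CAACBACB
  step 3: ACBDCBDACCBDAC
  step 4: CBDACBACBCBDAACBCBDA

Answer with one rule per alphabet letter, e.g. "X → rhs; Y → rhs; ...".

  step 3 ⇒ step 4: ACBDCBDACCBDAC ⇒ CBD·A·C·B·A·C·B·CBD·A·A·C·B·CBD·A
    A ↦ CBD
    B ↦ C
    C ↦ A
    D ↦ B

A->CBD, B->C, C->A, D->B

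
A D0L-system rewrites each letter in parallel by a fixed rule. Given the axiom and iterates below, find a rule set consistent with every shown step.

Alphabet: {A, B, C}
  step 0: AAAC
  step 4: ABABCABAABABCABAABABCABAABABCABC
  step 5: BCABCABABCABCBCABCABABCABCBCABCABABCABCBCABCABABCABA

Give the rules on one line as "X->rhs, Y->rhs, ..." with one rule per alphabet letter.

A->BC, B->A, C->BA

  step 4 ⇒ step 5: ABABCABAABABCABAABABCABAABABCABC ⇒ BC·A·BC·A·BA·BC·A·BC·BC·A·BC·A·BA·BC·A·BC·BC·A·BC·A·BA·BC·A·BC·BC·A·BC·A·BA·BC·A·BA
    A ↦ BC
    B ↦ A
    C ↦ BA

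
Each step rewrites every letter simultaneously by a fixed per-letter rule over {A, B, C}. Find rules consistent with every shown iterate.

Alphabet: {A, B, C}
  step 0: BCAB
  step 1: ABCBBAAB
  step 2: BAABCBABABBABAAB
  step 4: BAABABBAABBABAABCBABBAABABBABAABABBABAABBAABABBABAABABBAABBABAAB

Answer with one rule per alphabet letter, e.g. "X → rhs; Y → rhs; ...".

  step 1 ⇒ step 2: ABCBBAAB ⇒ BA·AB·CB·AB·AB·BA·BA·AB
    A ↦ BA
    B ↦ AB
    C ↦ CB

A->BA, B->AB, C->CB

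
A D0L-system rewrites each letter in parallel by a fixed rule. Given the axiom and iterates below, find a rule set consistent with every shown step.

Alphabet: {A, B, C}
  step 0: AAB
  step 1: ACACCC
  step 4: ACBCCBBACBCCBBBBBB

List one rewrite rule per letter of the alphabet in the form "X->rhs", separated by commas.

  step 0 ⇒ step 1: AAB ⇒ AC·AC·CC
    A ↦ AC
    B ↦ CC
    C ↦ B  (constrained at step 1)

A->AC, B->CC, C->B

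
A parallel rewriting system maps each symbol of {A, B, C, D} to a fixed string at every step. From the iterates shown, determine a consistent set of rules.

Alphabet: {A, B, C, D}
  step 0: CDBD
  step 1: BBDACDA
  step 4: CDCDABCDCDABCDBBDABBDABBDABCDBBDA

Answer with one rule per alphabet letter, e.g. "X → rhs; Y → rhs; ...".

  step 0 ⇒ step 1: CDBD ⇒ BBD·A·CD·A
    B ↦ CD
    C ↦ BBD
    D ↦ A
    A ↦ B  (constrained at step 1)

A->B, B->CD, C->BBD, D->A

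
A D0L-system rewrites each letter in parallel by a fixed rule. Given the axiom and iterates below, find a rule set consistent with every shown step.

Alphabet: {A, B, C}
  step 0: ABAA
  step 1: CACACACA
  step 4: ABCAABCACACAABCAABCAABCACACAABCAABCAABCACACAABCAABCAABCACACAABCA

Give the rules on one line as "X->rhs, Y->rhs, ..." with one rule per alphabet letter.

A->CA, B->CA, C->AB

  step 0 ⇒ step 1: ABAA ⇒ CA·CA·CA·CA
    A ↦ CA
    B ↦ CA
    C ↦ AB  (constrained at step 1)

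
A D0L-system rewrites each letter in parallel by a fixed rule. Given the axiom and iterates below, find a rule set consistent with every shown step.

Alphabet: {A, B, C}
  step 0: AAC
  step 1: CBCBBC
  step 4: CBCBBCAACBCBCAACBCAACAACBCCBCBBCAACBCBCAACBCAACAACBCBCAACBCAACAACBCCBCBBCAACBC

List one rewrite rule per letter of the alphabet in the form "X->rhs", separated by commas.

A->CB, B->AAC, C->BC

  step 0 ⇒ step 1: AAC ⇒ CB·CB·BC
    A ↦ CB
    C ↦ BC
    B ↦ AAC  (constrained at step 1)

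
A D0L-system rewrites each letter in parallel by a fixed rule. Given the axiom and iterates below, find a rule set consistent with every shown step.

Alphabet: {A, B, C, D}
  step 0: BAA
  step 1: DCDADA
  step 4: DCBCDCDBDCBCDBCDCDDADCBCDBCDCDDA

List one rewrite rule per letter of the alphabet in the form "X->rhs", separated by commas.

A->DA, B->DC, C->B, D->CD

  step 0 ⇒ step 1: BAA ⇒ DC·DA·DA
    A ↦ DA
    B ↦ DC
    C ↦ B  (constrained at step 1)
    D ↦ CD  (constrained at step 1)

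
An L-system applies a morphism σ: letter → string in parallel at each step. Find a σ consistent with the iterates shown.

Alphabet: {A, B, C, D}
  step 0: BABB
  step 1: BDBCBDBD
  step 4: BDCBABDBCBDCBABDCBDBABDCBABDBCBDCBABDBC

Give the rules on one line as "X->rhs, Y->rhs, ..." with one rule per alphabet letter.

  step 0 ⇒ step 1: BABB ⇒ BD·BC·BD·BD
    A ↦ BC
    B ↦ BD
    C ↦ BA  (constrained at step 1)
    D ↦ C  (constrained at step 1)

A->BC, B->BD, C->BA, D->C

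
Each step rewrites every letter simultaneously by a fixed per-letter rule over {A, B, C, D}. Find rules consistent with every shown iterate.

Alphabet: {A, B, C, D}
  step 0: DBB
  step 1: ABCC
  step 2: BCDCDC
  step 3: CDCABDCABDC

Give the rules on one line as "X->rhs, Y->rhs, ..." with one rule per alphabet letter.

  step 2 ⇒ step 3: BCDCDC ⇒ C·DC·AB·DC·AB·DC
    B ↦ C
    C ↦ DC
    D ↦ AB
  step 1 ⇒ step 2: ABCC ⇒ B·C·DC·DC
    A ↦ B

A->B, B->C, C->DC, D->AB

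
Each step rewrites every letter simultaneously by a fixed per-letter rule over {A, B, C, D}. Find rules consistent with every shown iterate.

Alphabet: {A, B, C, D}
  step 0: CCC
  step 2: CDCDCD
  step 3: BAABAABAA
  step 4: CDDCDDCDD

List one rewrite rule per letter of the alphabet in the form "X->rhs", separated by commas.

  step 3 ⇒ step 4: BAABAABAA ⇒ C·D·D·C·D·D·C·D·D
    A ↦ D
    B ↦ C
  step 2 ⇒ step 3: CDCDCD ⇒ BA·A·BA·A·BA·A
    C ↦ BA
  step 2 ⇒ step 3: CDCDCD ⇒ BA·A·BA·A·BA·A
    D ↦ A

A->D, B->C, C->BA, D->A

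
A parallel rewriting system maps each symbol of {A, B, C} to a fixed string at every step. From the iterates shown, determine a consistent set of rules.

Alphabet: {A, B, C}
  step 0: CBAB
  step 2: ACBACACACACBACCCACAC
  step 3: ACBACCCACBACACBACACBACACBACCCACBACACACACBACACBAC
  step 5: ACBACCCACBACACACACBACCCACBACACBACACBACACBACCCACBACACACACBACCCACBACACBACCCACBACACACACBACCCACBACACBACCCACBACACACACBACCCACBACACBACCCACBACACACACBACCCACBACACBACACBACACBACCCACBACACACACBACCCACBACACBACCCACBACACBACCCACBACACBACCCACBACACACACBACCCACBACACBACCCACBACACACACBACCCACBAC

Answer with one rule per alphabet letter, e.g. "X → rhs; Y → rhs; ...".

A->ACB, B->CC, C->AC

  step 2 ⇒ step 3: ACBACACACACBACCCACAC ⇒ ACB·AC·CC·ACB·AC·ACB·AC·ACB·AC·ACB·AC·CC·ACB·AC·AC·AC·ACB·AC·ACB·AC
    A ↦ ACB
    B ↦ CC
    C ↦ AC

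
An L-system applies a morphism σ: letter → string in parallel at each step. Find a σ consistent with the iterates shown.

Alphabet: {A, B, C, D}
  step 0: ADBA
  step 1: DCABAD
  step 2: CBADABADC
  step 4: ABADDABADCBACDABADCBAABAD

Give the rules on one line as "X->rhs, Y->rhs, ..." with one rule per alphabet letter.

A->D, B->ABA, C->BA, D->C

  step 1 ⇒ step 2: DCABAD ⇒ C·BA·D·ABA·D·C
    A ↦ D
    B ↦ ABA
    C ↦ BA
    D ↦ C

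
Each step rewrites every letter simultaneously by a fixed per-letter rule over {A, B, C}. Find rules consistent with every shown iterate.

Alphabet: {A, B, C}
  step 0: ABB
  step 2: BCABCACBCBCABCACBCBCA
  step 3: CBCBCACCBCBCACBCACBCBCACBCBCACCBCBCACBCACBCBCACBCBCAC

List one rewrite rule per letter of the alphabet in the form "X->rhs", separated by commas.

  step 2 ⇒ step 3: BCABCACBCBCABCACBCBCA ⇒ CBC·BCA·C·CBC·BCA·C·BCA·CBC·BCA·CBC·BCA·C·CBC·BCA·C·BCA·CBC·BCA·CBC·BCA·C
    A ↦ C
    B ↦ CBC
    C ↦ BCA

A->C, B->CBC, C->BCA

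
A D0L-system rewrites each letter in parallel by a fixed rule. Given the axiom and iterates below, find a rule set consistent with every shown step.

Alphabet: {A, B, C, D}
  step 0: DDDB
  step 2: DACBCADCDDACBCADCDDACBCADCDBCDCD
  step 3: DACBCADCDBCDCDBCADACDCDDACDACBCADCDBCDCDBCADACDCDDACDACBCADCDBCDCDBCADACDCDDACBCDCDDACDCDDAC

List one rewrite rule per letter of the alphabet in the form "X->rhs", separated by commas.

  step 2 ⇒ step 3: DACBCADCDDACBCADCDDACBCADCDBCDCD ⇒ DAC·BCA·DCD·BC·DCD·BCA·DAC·DCD·DAC·DAC·BCA·DCD·BC·DCD·BCA·DAC·DCD·DAC·DAC·BCA·DCD·BC·DCD·BCA·DAC·DCD·DAC·BC·DCD·DAC·DCD·DAC
    A ↦ BCA
    B ↦ BC
    C ↦ DCD
    D ↦ DAC

A->BCA, B->BC, C->DCD, D->DAC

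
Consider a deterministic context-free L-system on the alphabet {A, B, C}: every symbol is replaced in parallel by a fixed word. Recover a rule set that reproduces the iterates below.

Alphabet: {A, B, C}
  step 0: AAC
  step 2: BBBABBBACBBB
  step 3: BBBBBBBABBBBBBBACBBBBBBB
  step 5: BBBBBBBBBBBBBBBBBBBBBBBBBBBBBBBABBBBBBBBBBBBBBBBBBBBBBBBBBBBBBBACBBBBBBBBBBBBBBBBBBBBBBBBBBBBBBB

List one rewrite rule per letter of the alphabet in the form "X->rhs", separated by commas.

A->BA, B->BB, C->CB

  step 2 ⇒ step 3: BBBABBBACBBB ⇒ BB·BB·BB·BA·BB·BB·BB·BA·CB·BB·BB·BB
    A ↦ BA
    B ↦ BB
    C ↦ CB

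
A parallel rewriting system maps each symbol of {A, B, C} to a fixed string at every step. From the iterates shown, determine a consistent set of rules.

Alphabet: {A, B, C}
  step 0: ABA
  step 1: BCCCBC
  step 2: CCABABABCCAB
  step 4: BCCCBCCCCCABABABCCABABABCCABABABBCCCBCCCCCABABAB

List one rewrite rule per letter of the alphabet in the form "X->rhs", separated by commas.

  step 1 ⇒ step 2: BCCCBC ⇒ CC·AB·AB·AB·CC·AB
    B ↦ CC
    C ↦ AB
  step 0 ⇒ step 1: ABA ⇒ BC·CC·BC
    A ↦ BC

A->BC, B->CC, C->AB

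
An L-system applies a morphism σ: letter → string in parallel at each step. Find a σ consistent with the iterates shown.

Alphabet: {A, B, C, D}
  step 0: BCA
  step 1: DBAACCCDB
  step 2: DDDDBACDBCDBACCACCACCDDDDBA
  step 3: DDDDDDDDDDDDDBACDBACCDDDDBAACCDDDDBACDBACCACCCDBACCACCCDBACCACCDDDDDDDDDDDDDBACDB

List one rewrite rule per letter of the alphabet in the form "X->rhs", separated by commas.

A->CDB, B->DBA, C->ACC, D->DDD

  step 2 ⇒ step 3: DDDDBACDBCDBACCACCACCDDDDBA ⇒ DDD·DDD·DDD·DDD·DBA·CDB·ACC·DDD·DBA·ACC·DDD·DBA·CDB·ACC·ACC·CDB·ACC·ACC·CDB·ACC·ACC·DDD·DDD·DDD·DDD·DBA·CDB
    A ↦ CDB
    B ↦ DBA
    C ↦ ACC
    D ↦ DDD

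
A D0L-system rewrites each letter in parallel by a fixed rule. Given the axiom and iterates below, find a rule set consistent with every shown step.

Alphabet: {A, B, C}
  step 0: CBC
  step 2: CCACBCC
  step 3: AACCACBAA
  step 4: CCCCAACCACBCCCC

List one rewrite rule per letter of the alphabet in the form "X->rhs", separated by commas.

  step 3 ⇒ step 4: AACCACBAA ⇒ CC·CC·A·A·CC·A·CB·CC·CC
    A ↦ CC
    B ↦ CB
    C ↦ A

A->CC, B->CB, C->A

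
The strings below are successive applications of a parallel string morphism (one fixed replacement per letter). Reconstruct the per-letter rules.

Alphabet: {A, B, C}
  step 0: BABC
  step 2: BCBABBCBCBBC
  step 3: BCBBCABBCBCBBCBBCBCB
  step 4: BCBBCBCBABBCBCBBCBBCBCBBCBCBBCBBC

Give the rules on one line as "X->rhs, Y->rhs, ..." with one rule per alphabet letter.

A->AB, B->BC, C->B

  step 3 ⇒ step 4: BCBBCABBCBCBBCBBCBCB ⇒ BC·B·BC·BC·B·AB·BC·BC·B·BC·B·BC·BC·B·BC·BC·B·BC·B·BC
    A ↦ AB
    B ↦ BC
    C ↦ B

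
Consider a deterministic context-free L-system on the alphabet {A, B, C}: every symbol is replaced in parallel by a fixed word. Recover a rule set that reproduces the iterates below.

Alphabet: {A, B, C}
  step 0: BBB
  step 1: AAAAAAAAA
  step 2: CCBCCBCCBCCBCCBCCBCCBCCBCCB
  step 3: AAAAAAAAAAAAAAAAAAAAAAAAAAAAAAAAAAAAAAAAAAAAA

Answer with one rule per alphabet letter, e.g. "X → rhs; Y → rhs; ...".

  step 2 ⇒ step 3: CCBCCBCCBCCBCCBCCBCCBCCBCCB ⇒ A·A·AAA·A·A·AAA·A·A·AAA·A·A·AAA·A·A·AAA·A·A·AAA·A·A·AAA·A·A·AAA·A·A·AAA
    B ↦ AAA
    C ↦ A
  step 1 ⇒ step 2: AAAAAAAAA ⇒ CCB·CCB·CCB·CCB·CCB·CCB·CCB·CCB·CCB
    A ↦ CCB

A->CCB, B->AAA, C->A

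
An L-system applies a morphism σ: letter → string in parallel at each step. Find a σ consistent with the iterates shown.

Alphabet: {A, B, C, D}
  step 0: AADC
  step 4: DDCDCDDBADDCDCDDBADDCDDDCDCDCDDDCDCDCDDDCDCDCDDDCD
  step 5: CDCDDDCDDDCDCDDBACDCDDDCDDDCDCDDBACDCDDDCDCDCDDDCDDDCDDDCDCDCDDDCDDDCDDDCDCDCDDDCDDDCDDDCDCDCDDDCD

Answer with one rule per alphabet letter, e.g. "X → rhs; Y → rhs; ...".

  step 4 ⇒ step 5: DDCDCDDBADDCDCDDBADDCDDDCDCDCDDDCDCDCDDDCDCDCDDDCD ⇒ CD·CD·DD·CD·DD·CD·CD·D·BA·CD·CD·DD·CD·DD·CD·CD·D·BA·CD·CD·DD·CD·CD·CD·DD·CD·DD·CD·DD·CD·CD·CD·DD·CD·DD·CD·DD·CD·CD·CD·DD·CD·DD·CD·DD·CD·CD·CD·DD·CD
    A ↦ BA
    B ↦ D
    C ↦ DD
    D ↦ CD

A->BA, B->D, C->DD, D->CD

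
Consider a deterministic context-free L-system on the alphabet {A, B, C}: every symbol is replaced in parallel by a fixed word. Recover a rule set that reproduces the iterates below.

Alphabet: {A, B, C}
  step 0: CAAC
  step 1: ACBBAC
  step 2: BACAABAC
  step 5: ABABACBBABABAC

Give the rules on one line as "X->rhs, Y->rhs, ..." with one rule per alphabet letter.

  step 1 ⇒ step 2: ACBBAC ⇒ B·AC·A·A·B·AC
    A ↦ B
    B ↦ A
    C ↦ AC

A->B, B->A, C->AC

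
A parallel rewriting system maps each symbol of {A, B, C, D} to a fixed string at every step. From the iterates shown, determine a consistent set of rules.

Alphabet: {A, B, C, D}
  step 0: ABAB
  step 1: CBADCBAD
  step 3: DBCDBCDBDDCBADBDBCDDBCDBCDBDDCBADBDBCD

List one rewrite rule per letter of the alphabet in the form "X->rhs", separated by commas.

  step 0 ⇒ step 1: ABAB ⇒ CBA·D·CBA·D
    A ↦ CBA
    B ↦ D
    C ↦ BD  (constrained at step 1)
    D ↦ BCD  (constrained at step 1)

A->CBA, B->D, C->BD, D->BCD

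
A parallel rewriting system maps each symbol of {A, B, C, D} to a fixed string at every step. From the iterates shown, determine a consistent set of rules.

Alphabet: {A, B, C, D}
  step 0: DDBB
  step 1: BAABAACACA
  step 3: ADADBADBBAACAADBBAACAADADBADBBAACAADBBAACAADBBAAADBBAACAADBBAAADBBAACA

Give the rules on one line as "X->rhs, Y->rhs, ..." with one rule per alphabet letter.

A->ADB, B->CA, C->AD, D->BAA

  step 0 ⇒ step 1: DDBB ⇒ BAA·BAA·CA·CA
    B ↦ CA
    D ↦ BAA
    A ↦ ADB  (constrained at step 1)
    C ↦ AD  (constrained at step 1)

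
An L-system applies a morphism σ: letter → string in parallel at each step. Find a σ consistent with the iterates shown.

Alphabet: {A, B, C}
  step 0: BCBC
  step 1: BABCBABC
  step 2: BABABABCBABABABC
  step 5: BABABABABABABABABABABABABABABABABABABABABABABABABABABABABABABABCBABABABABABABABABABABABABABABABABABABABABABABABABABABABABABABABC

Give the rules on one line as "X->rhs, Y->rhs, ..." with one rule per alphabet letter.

A->BA, B->BA, C->BC

  step 1 ⇒ step 2: BABCBABC ⇒ BA·BA·BA·BC·BA·BA·BA·BC
    A ↦ BA
    B ↦ BA
    C ↦ BC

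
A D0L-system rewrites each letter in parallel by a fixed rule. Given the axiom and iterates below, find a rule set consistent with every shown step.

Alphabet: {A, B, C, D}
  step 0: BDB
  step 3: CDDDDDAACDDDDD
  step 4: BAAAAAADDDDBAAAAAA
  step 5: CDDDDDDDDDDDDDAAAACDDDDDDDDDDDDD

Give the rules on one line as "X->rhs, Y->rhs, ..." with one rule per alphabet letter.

A->DD, B->CD, C->BA, D->A

  step 4 ⇒ step 5: BAAAAAADDDDBAAAAAA ⇒ CD·DD·DD·DD·DD·DD·DD·A·A·A·A·CD·DD·DD·DD·DD·DD·DD
    A ↦ DD
    B ↦ CD
    D ↦ A
  step 3 ⇒ step 4: CDDDDDAACDDDDD ⇒ BA·A·A·A·A·A·DD·DD·BA·A·A·A·A·A
    C ↦ BA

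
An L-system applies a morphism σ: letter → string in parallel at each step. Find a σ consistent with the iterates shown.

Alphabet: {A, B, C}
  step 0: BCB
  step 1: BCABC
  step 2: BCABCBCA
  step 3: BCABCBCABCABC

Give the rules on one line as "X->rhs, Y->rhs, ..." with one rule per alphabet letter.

A->BC, B->BC, C->A

  step 2 ⇒ step 3: BCABCBCA ⇒ BC·A·BC·BC·A·BC·A·BC
    A ↦ BC
    B ↦ BC
    C ↦ A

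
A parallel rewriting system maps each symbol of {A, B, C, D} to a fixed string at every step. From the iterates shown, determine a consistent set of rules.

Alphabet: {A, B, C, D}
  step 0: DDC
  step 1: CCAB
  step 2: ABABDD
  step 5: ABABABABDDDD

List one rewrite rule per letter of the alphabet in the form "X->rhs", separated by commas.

A->D, B->D, C->AB, D->C

  step 1 ⇒ step 2: CCAB ⇒ AB·AB·D·D
    A ↦ D
    B ↦ D
    C ↦ AB
  step 0 ⇒ step 1: DDC ⇒ C·C·AB
    D ↦ C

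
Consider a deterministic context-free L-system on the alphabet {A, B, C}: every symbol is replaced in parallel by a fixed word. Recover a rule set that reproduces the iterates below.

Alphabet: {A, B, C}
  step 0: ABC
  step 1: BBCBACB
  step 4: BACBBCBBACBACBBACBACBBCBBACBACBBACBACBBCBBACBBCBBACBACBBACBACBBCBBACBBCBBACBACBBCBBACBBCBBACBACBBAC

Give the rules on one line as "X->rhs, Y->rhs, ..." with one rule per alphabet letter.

  step 0 ⇒ step 1: ABC ⇒ BBC·BAC·B
    A ↦ BBC
    B ↦ BAC
    C ↦ B

A->BBC, B->BAC, C->B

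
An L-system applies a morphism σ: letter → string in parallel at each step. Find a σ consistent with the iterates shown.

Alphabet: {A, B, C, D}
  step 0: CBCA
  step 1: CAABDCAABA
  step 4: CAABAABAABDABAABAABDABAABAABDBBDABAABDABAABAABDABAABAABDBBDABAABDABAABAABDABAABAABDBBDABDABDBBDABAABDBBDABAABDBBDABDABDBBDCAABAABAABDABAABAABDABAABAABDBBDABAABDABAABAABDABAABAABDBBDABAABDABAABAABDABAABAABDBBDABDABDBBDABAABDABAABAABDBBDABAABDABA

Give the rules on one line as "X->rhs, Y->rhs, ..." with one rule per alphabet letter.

  step 0 ⇒ step 1: CBCA ⇒ CA·ABD·CA·ABA
    A ↦ ABA
    B ↦ ABD
    C ↦ CA
    D ↦ BBD  (constrained at step 1)

A->ABA, B->ABD, C->CA, D->BBD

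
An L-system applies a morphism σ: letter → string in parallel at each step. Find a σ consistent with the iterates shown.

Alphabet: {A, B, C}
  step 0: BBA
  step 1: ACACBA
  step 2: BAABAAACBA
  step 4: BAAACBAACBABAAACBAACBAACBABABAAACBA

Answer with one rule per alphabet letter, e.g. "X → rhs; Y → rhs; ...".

  step 1 ⇒ step 2: ACACBA ⇒ BA·A·BA·A·AC·BA
    A ↦ BA
    B ↦ AC
    C ↦ A

A->BA, B->AC, C->A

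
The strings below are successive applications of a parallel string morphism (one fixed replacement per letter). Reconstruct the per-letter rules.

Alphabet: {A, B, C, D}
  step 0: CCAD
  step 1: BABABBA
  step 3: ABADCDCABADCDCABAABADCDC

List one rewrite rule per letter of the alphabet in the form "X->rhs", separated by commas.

  step 0 ⇒ step 1: CCAD ⇒ BA·BA·BB·A
    A ↦ BB
    C ↦ BA
    D ↦ A
    B ↦ DC  (constrained at step 1)

A->BB, B->DC, C->BA, D->A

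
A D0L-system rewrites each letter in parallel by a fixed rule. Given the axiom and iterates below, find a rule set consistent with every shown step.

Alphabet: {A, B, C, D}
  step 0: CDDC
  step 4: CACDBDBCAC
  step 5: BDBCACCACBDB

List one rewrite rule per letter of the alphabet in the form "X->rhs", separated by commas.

A->D, B->AC, C->B, D->C

  step 4 ⇒ step 5: CACDBDBCAC ⇒ B·D·B·C·AC·C·AC·B·D·B
    A ↦ D
    B ↦ AC
    C ↦ B
    D ↦ C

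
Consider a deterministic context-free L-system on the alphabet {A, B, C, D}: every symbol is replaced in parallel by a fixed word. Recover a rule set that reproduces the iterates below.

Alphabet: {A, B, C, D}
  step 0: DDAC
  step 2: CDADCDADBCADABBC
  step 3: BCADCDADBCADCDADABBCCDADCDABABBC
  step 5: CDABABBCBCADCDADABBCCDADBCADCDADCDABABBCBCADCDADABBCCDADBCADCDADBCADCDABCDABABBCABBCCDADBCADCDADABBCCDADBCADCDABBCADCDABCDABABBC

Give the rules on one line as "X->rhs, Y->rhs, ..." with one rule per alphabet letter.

  step 2 ⇒ step 3: CDADCDADBCADABBC ⇒ BC·AD·CD·AD·BC·AD·CD·AD·AB·BC·CD·AD·CD·AB·AB·BC
    A ↦ CD
    B ↦ AB
    C ↦ BC
    D ↦ AD

A->CD, B->AB, C->BC, D->AD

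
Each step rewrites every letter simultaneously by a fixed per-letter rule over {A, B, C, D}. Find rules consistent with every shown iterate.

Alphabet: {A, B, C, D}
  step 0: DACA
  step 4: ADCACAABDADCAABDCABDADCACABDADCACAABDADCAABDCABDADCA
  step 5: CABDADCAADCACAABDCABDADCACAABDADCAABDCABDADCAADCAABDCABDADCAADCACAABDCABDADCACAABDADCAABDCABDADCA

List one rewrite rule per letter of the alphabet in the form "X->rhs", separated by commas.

A->CA, B->A, C->AD, D->BD

  step 4 ⇒ step 5: ADCACAABDADCAABDCABDADCACABDADCACAABDADCAABDCABDADCA ⇒ CA·BD·AD·CA·AD·CA·CA·A·BD·CA·BD·AD·CA·CA·A·BD·AD·CA·A·BD·CA·BD·AD·CA·AD·CA·A·BD·CA·BD·AD·CA·AD·CA·CA·A·BD·CA·BD·AD·CA·CA·A·BD·AD·CA·A·BD·CA·BD·AD·CA
    A ↦ CA
    B ↦ A
    C ↦ AD
    D ↦ BD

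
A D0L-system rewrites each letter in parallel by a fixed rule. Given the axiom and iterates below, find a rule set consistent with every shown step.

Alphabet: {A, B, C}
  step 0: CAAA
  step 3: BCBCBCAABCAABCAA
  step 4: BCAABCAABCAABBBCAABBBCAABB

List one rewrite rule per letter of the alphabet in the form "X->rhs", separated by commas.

A->B, B->BC, C->AA

  step 3 ⇒ step 4: BCBCBCAABCAABCAA ⇒ BC·AA·BC·AA·BC·AA·B·B·BC·AA·B·B·BC·AA·B·B
    A ↦ B
    B ↦ BC
    C ↦ AA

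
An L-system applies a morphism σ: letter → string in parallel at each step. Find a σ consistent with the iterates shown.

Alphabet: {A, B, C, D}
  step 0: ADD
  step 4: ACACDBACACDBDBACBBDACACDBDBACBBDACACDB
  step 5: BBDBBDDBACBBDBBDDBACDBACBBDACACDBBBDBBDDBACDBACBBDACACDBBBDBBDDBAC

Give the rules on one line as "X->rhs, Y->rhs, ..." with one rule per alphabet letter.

  step 4 ⇒ step 5: ACACDBACACDBDBACBBDACACDBDBACBBDACACDB ⇒ BB·D·BB·D·DB·AC·BB·D·BB·D·DB·AC·DB·AC·BB·D·AC·AC·DB·BB·D·BB·D·DB·AC·DB·AC·BB·D·AC·AC·DB·BB·D·BB·D·DB·AC
    A ↦ BB
    B ↦ AC
    C ↦ D
    D ↦ DB

A->BB, B->AC, C->D, D->DB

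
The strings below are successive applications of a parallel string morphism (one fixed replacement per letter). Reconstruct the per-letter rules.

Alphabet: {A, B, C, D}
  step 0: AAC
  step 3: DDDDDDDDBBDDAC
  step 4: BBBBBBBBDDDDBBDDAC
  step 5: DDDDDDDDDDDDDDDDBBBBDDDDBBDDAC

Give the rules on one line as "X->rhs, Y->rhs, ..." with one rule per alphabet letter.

  step 4 ⇒ step 5: BBBBBBBBDDDDBBDDAC ⇒ DD·DD·DD·DD·DD·DD·DD·DD·B·B·B·B·DD·DD·B·B·DD·AC
    A ↦ DD
    B ↦ DD
    C ↦ AC
    D ↦ B

A->DD, B->DD, C->AC, D->B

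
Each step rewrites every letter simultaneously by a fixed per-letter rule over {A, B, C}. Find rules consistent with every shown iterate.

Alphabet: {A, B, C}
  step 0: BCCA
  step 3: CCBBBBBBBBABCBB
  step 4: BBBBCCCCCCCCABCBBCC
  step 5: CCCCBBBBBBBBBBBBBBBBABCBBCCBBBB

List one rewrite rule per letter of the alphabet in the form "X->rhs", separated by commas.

A->AB, B->C, C->BB

  step 4 ⇒ step 5: BBBBCCCCCCCCABCBBCC ⇒ C·C·C·C·BB·BB·BB·BB·BB·BB·BB·BB·AB·C·BB·C·C·BB·BB
    A ↦ AB
    B ↦ C
    C ↦ BB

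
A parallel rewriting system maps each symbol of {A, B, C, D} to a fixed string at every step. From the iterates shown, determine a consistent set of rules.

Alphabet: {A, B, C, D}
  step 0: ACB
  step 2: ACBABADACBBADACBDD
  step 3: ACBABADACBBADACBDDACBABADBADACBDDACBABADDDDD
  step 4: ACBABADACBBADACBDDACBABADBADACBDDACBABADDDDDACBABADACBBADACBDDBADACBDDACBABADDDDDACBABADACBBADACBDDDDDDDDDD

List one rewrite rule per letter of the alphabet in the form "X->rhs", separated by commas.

  step 3 ⇒ step 4: ACBABADACBBADACBDDACBABADBADACBDDACBABADDDDD ⇒ ACB·A·BAD·ACB·BAD·ACB·DD·ACB·A·BAD·BAD·ACB·DD·ACB·A·BAD·DD·DD·ACB·A·BAD·ACB·BAD·ACB·DD·BAD·ACB·DD·ACB·A·BAD·DD·DD·ACB·A·BAD·ACB·BAD·ACB·DD·DD·DD·DD·DD
    A ↦ ACB
    B ↦ BAD
    C ↦ A
    D ↦ DD

A->ACB, B->BAD, C->A, D->DD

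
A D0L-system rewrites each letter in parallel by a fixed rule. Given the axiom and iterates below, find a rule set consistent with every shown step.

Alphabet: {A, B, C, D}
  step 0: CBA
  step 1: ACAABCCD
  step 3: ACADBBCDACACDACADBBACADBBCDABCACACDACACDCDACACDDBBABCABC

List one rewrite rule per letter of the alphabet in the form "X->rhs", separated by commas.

A->CD, B->ABC, C->ACA, D->DBB

  step 0 ⇒ step 1: CBA ⇒ ACA·ABC·CD
    A ↦ CD
    B ↦ ABC
    C ↦ ACA
    D ↦ DBB  (constrained at step 1)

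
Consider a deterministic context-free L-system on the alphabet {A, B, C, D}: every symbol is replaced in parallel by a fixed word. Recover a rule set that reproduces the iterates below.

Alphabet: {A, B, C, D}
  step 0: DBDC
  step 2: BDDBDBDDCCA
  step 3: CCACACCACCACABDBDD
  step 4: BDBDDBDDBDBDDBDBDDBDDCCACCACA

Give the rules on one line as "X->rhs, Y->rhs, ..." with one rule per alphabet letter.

A->D, B->C, C->BD, D->CA

  step 3 ⇒ step 4: CCACACCACCACABDBDD ⇒ BD·BD·D·BD·D·BD·BD·D·BD·BD·D·BD·D·C·CA·C·CA·CA
    A ↦ D
    B ↦ C
    C ↦ BD
    D ↦ CA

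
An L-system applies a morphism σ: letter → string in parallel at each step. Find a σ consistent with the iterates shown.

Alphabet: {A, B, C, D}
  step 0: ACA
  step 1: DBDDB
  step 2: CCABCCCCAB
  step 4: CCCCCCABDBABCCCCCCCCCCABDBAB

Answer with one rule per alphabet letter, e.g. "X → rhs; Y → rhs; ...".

  step 1 ⇒ step 2: DBDDB ⇒ CC·AB·CC·CC·AB
    B ↦ AB
    D ↦ CC
  step 0 ⇒ step 1: ACA ⇒ DB·D·DB
    A ↦ DB
  step 0 ⇒ step 1: ACA ⇒ DB·D·DB
    C ↦ D

A->DB, B->AB, C->D, D->CC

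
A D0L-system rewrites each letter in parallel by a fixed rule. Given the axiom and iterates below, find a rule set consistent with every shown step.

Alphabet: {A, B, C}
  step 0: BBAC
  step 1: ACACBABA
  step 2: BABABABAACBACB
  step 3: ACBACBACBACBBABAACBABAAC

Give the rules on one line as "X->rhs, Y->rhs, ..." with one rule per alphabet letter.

A->B, B->AC, C->ABA

  step 2 ⇒ step 3: BABABABAACBACB ⇒ AC·B·AC·B·AC·B·AC·B·B·ABA·AC·B·ABA·AC
    A ↦ B
    B ↦ AC
    C ↦ ABA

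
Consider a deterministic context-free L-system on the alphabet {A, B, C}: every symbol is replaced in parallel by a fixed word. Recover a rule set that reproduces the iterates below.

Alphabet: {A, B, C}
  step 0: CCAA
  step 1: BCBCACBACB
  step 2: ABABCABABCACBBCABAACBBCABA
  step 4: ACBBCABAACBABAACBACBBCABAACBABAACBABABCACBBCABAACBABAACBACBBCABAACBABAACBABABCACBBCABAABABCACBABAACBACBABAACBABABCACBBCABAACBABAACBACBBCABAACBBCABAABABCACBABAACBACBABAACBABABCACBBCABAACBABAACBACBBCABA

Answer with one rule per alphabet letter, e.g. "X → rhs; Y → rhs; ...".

A->ACB, B->ABA, C->BC

  step 1 ⇒ step 2: BCBCACBACB ⇒ ABA·BC·ABA·BC·ACB·BC·ABA·ACB·BC·ABA
    A ↦ ACB
    B ↦ ABA
    C ↦ BC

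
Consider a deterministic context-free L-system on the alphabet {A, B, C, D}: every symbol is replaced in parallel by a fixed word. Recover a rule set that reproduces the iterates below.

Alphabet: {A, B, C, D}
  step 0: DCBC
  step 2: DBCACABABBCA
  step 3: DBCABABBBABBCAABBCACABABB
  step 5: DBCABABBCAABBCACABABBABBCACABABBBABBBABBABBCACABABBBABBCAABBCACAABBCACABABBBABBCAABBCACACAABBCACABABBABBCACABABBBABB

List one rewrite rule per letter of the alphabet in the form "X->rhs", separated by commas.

  step 2 ⇒ step 3: DBCACABABBCA ⇒ DB·CA·B·ABB·B·ABB·CA·ABB·CA·CA·B·ABB
    A ↦ ABB
    B ↦ CA
    C ↦ B
    D ↦ DB

A->ABB, B->CA, C->B, D->DB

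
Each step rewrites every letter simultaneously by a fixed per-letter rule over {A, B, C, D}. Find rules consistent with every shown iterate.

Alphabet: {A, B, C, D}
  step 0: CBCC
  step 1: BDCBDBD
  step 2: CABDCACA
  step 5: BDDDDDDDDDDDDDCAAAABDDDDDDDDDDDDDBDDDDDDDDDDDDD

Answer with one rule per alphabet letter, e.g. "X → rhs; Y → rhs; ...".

  step 1 ⇒ step 2: BDCBDBD ⇒ C·A·BD·C·A·C·A
    B ↦ C
    C ↦ BD
    D ↦ A
    A ↦ DDD  (constrained at step 2)

A->DDD, B->C, C->BD, D->A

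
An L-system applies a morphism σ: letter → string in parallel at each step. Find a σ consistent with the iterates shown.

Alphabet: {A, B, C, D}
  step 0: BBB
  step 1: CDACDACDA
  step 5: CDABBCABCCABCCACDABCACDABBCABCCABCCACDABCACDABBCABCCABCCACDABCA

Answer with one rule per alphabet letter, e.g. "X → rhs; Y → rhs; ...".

A->CA, B->CDA, C->B, D->C

  step 0 ⇒ step 1: BBB ⇒ CDA·CDA·CDA
    B ↦ CDA
    A ↦ CA  (constrained at step 1)
    C ↦ B  (constrained at step 1)
    D ↦ C  (constrained at step 1)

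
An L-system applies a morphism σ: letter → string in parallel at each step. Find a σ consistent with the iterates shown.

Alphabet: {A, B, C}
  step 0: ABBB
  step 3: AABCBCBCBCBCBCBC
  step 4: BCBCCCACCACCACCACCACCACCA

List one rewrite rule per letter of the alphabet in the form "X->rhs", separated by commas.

  step 3 ⇒ step 4: AABCBCBCBCBCBCBC ⇒ BC·BC·CC·A·CC·A·CC·A·CC·A·CC·A·CC·A·CC·A
    A ↦ BC
    B ↦ CC
    C ↦ A

A->BC, B->CC, C->A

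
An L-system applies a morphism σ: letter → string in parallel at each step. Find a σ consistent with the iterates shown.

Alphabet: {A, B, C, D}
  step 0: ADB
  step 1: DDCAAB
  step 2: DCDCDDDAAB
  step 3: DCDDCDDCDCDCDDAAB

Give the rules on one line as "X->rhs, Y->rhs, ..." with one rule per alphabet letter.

  step 2 ⇒ step 3: DCDCDDDAAB ⇒ DC·D·DC·D·DC·DC·DC·D·D·AAB
    A ↦ D
    B ↦ AAB
    C ↦ D
    D ↦ DC

A->D, B->AAB, C->D, D->DC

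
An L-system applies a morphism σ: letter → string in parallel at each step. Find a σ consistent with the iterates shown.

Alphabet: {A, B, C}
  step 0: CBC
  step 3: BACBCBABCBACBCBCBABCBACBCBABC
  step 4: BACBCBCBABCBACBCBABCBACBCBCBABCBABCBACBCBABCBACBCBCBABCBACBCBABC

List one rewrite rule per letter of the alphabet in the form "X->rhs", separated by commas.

  step 3 ⇒ step 4: BACBCBABCBACBCBCBABCBACBCBABC ⇒ BA·CBC·BC·BA·BC·BA·CBC·BA·BC·BA·CBC·BC·BA·BC·BA·BC·BA·CBC·BA·BC·BA·CBC·BC·BA·BC·BA·CBC·BA·BC
    A ↦ CBC
    B ↦ BA
    C ↦ BC

A->CBC, B->BA, C->BC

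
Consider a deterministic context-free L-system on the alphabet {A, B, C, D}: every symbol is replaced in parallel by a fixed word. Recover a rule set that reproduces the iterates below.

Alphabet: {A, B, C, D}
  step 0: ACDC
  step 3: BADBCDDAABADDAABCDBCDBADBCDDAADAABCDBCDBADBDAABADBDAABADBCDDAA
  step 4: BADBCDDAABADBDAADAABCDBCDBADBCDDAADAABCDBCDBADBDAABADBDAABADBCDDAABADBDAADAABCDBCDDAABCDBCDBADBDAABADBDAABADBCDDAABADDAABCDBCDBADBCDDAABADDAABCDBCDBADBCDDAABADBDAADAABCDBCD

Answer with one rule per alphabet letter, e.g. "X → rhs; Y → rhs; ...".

A->BCD, B->BAD, C->B, D->DAA

  step 3 ⇒ step 4: BADBCDDAABADDAABCDBCDBADBCDDAADAABCDBCDBADBDAABADBDAABADBCDDAA ⇒ BAD·BCD·DAA·BAD·B·DAA·DAA·BCD·BCD·BAD·BCD·DAA·DAA·BCD·BCD·BAD·B·DAA·BAD·B·DAA·BAD·BCD·DAA·BAD·B·DAA·DAA·BCD·BCD·DAA·BCD·BCD·BAD·B·DAA·BAD·B·DAA·BAD·BCD·DAA·BAD·DAA·BCD·BCD·BAD·BCD·DAA·BAD·DAA·BCD·BCD·BAD·BCD·DAA·BAD·B·DAA·DAA·BCD·BCD
    A ↦ BCD
    B ↦ BAD
    C ↦ B
    D ↦ DAA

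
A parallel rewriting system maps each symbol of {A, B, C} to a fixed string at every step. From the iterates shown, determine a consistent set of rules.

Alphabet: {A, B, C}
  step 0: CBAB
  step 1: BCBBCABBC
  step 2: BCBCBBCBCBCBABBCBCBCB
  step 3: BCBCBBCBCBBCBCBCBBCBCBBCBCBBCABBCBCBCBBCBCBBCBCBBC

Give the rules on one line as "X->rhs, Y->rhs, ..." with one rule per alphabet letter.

A->AB, B->BC, C->BCB

  step 2 ⇒ step 3: BCBCBBCBCBCBABBCBCBCB ⇒ BC·BCB·BC·BCB·BC·BC·BCB·BC·BCB·BC·BCB·BC·AB·BC·BC·BCB·BC·BCB·BC·BCB·BC
    A ↦ AB
    B ↦ BC
    C ↦ BCB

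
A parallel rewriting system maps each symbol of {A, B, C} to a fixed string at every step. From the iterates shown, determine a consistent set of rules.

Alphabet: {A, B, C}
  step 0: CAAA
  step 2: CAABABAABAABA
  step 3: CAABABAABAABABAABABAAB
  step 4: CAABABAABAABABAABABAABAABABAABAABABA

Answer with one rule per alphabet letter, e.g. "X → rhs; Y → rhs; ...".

  step 3 ⇒ step 4: CAABABAABAABABAABABAAB ⇒ CA·AB·AB·A·AB·A·AB·AB·A·AB·AB·A·AB·A·AB·AB·A·AB·A·AB·AB·A
    A ↦ AB
    B ↦ A
    C ↦ CA

A->AB, B->A, C->CA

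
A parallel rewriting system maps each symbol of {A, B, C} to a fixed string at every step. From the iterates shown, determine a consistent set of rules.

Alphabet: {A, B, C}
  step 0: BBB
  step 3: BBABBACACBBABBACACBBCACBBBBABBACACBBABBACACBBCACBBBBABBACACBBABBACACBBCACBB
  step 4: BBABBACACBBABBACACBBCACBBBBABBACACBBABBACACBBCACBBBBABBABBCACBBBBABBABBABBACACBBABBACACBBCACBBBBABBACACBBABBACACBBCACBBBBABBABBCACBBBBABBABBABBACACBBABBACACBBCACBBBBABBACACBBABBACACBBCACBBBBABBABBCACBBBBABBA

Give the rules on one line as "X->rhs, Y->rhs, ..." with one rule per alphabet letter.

  step 3 ⇒ step 4: BBABBACACBBABBACACBBCACBBBBABBACACBBABBACACBBCACBBBBABBACACBBABBACACBBCACBB ⇒ BBA·BBA·CAC·BBA·BBA·CAC·BB·CAC·BB·BBA·BBA·CAC·BBA·BBA·CAC·BB·CAC·BB·BBA·BBA·BB·CAC·BB·BBA·BBA·BBA·BBA·CAC·BBA·BBA·CAC·BB·CAC·BB·BBA·BBA·CAC·BBA·BBA·CAC·BB·CAC·BB·BBA·BBA·BB·CAC·BB·BBA·BBA·BBA·BBA·CAC·BBA·BBA·CAC·BB·CAC·BB·BBA·BBA·CAC·BBA·BBA·CAC·BB·CAC·BB·BBA·BBA·BB·CAC·BB·BBA·BBA
    A ↦ CAC
    B ↦ BBA
    C ↦ BB

A->CAC, B->BBA, C->BB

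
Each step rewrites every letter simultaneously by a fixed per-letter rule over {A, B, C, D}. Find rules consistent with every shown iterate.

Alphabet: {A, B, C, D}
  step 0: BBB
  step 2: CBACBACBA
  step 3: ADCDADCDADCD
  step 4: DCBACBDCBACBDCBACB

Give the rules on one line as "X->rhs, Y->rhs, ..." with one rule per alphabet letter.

A->D, B->DC, C->A, D->CB

  step 3 ⇒ step 4: ADCDADCDADCD ⇒ D·CB·A·CB·D·CB·A·CB·D·CB·A·CB
    A ↦ D
    C ↦ A
    D ↦ CB
  step 2 ⇒ step 3: CBACBACBA ⇒ A·DC·D·A·DC·D·A·DC·D
    B ↦ DC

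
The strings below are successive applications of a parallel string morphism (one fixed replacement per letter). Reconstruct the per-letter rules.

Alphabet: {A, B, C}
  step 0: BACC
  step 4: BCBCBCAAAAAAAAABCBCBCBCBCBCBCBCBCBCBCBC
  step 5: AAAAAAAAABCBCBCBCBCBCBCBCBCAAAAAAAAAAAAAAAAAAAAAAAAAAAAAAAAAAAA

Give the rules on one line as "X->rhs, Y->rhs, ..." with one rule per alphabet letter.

A->BC, B->A, C->AA

  step 4 ⇒ step 5: BCBCBCAAAAAAAAABCBCBCBCBCBCBCBCBCBCBCBC ⇒ A·AA·A·AA·A·AA·BC·BC·BC·BC·BC·BC·BC·BC·BC·A·AA·A·AA·A·AA·A·AA·A·AA·A·AA·A·AA·A·AA·A·AA·A·AA·A·AA·A·AA
    A ↦ BC
    B ↦ A
    C ↦ AA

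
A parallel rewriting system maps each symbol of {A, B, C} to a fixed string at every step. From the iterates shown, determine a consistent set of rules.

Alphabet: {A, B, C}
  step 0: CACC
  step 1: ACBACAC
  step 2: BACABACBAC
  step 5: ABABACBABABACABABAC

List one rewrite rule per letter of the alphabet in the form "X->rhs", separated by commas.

A->B, B->A, C->AC

  step 1 ⇒ step 2: ACBACAC ⇒ B·AC·A·B·AC·B·AC
    A ↦ B
    B ↦ A
    C ↦ AC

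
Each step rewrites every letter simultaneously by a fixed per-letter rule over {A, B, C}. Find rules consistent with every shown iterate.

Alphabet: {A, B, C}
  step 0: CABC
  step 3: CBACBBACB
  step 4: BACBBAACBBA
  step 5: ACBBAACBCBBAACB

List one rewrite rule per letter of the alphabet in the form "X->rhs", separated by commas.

  step 4 ⇒ step 5: BACBBAACBBA ⇒ A·CB·B·A·A·CB·CB·B·A·A·CB
    A ↦ CB
    B ↦ A
    C ↦ B

A->CB, B->A, C->B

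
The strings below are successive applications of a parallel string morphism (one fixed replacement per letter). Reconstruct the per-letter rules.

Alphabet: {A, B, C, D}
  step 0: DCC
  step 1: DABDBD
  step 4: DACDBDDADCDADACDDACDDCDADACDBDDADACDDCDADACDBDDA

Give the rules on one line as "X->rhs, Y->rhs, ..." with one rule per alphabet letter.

  step 0 ⇒ step 1: DCC ⇒ DA·BD·BD
    C ↦ BD
    D ↦ DA
    A ↦ CD  (constrained at step 1)
    B ↦ DC  (constrained at step 1)

A->CD, B->DC, C->BD, D->DA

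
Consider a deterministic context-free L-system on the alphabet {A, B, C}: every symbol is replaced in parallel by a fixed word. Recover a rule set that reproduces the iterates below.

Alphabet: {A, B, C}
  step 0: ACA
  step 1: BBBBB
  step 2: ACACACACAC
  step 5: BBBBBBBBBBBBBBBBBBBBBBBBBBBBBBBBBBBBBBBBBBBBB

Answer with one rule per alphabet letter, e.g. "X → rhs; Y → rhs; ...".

A->BB, B->AC, C->B

  step 1 ⇒ step 2: BBBBB ⇒ AC·AC·AC·AC·AC
    B ↦ AC
  step 0 ⇒ step 1: ACA ⇒ BB·B·BB
    A ↦ BB
  step 0 ⇒ step 1: ACA ⇒ BB·B·BB
    C ↦ B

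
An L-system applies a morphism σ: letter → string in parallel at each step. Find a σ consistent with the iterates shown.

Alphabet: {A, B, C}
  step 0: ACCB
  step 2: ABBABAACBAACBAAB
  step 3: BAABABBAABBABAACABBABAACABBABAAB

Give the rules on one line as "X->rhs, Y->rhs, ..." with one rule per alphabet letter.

A->BA, B->AB, C->AC

  step 2 ⇒ step 3: ABBABAACBAACBAAB ⇒ BA·AB·AB·BA·AB·BA·BA·AC·AB·BA·BA·AC·AB·BA·BA·AB
    A ↦ BA
    B ↦ AB
    C ↦ AC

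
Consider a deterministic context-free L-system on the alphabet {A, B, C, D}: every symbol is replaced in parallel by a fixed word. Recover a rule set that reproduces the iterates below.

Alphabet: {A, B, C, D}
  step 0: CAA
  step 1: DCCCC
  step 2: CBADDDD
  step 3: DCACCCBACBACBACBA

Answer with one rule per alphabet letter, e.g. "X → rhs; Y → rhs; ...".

  step 2 ⇒ step 3: CBADDDD ⇒ D·CA·CC·CBA·CBA·CBA·CBA
    A ↦ CC
    B ↦ CA
    C ↦ D
    D ↦ CBA

A->CC, B->CA, C->D, D->CBA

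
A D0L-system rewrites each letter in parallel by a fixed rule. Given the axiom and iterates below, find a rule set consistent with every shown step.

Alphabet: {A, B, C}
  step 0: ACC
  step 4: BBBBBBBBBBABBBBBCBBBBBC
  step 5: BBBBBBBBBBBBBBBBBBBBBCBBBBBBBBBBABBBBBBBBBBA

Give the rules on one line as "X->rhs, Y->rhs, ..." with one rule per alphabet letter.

  step 4 ⇒ step 5: BBBBBBBBBBABBBBBCBBBBBC ⇒ BB·BB·BB·BB·BB·BB·BB·BB·BB·BB·BC·BB·BB·BB·BB·BB·A·BB·BB·BB·BB·BB·A
    A ↦ BC
    B ↦ BB
    C ↦ A

A->BC, B->BB, C->A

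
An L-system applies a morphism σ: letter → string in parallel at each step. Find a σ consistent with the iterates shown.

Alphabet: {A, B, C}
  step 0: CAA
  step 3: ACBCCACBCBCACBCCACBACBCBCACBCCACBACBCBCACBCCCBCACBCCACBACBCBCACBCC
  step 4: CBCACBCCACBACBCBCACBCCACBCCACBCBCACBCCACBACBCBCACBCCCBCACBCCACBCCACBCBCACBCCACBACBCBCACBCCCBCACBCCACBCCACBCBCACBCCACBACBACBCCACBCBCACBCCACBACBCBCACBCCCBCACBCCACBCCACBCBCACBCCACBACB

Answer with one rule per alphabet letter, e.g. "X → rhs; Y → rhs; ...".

A->CBC, B->CC, C->ACB

  step 3 ⇒ step 4: ACBCCACBCBCACBCCACBACBCBCACBCCACBACBCBCACBCCCBCACBCCACBACBCBCACBCC ⇒ CBC·ACB·CC·ACB·ACB·CBC·ACB·CC·ACB·CC·ACB·CBC·ACB·CC·ACB·ACB·CBC·ACB·CC·CBC·ACB·CC·ACB·CC·ACB·CBC·ACB·CC·ACB·ACB·CBC·ACB·CC·CBC·ACB·CC·ACB·CC·ACB·CBC·ACB·CC·ACB·ACB·ACB·CC·ACB·CBC·ACB·CC·ACB·ACB·CBC·ACB·CC·CBC·ACB·CC·ACB·CC·ACB·CBC·ACB·CC·ACB·ACB
    A ↦ CBC
    B ↦ CC
    C ↦ ACB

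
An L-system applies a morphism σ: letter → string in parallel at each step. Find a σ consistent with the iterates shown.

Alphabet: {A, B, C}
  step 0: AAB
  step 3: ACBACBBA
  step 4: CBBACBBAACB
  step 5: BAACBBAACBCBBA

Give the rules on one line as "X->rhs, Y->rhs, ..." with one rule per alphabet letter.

A->CB, B->A, C->B

  step 4 ⇒ step 5: CBBACBBAACB ⇒ B·A·A·CB·B·A·A·CB·CB·B·A
    A ↦ CB
    B ↦ A
    C ↦ B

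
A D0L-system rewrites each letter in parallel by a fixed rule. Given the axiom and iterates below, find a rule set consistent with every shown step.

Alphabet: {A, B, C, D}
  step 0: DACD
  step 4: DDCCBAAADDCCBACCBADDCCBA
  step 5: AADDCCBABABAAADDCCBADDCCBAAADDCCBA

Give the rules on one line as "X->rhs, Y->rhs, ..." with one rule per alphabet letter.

  step 4 ⇒ step 5: DDCCBAAADDCCBACCBADDCCBA ⇒ A·A·D·D·CC·BA·BA·BA·A·A·D·D·CC·BA·D·D·CC·BA·A·A·D·D·CC·BA
    A ↦ BA
    B ↦ CC
    C ↦ D
    D ↦ A

A->BA, B->CC, C->D, D->A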